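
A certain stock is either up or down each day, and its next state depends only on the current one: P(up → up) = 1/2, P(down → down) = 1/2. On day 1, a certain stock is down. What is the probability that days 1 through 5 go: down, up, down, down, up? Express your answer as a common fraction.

Day 1 is given. For each transition, use the conditional probability from the current state:
P(up | down) = 1/2; P(down | up) = 1/2; P(down | down) = 1/2; P(up | down) = 1/2.
P = 1/2 × 1/2 × 1/2 × 1/2 = 1/16.

1/16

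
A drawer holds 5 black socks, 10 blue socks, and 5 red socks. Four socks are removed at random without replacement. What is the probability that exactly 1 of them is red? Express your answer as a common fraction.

455/969

One ordering (red drawn first) has probability 5/20 × 15/19 × 14/18 × 13/17 = 13650/116280 = 455/3876.
There are C(4,1) = 4 such orderings, each equally likely, so P = 4 × 455/3876 = 455/969.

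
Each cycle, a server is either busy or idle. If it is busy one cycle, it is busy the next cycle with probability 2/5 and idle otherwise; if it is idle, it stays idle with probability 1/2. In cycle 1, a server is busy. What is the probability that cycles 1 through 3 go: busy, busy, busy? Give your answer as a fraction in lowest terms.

4/25

Cycle 1 is given. For each transition, use the conditional probability from the current state:
P(busy | busy) = 2/5; P(busy | busy) = 2/5.
P = 2/5 × 2/5 = 4/25.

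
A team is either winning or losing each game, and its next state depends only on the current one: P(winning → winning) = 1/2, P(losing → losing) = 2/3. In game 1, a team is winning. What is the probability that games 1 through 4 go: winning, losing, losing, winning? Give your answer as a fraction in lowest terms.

Game 1 is given. For each transition, use the conditional probability from the current state:
P(losing | winning) = 1/2; P(losing | losing) = 2/3; P(winning | losing) = 1/3.
P = 1/2 × 2/3 × 1/3 = 2/18 = 1/9.

1/9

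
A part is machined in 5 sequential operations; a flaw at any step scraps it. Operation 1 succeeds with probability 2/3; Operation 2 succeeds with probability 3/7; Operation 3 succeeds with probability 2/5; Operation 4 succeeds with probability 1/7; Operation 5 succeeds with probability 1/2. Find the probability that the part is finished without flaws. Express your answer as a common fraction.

2/245

Multiplying along the chain,
P = 2/3 × 3/7 × 2/5 × 1/7 × 1/2 = 12/1470 = 2/245.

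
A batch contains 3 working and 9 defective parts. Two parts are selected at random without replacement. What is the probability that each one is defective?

P(all defective) = 9/12 × 8/11 = 72/132 = 6/11.

6/11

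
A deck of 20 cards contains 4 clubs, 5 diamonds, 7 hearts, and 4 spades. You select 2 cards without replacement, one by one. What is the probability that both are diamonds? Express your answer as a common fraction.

P(every draw is a diamond) = 5/20 × 4/19 = 20/380 = 1/19.

1/19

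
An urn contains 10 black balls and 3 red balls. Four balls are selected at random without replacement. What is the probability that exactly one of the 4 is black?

One ordering (black drawn first) has probability 10/13 × 3/12 × 2/11 × 1/10 = 60/17160 = 1/286.
There are C(4,1) = 4 such orderings, each equally likely, so P = 4 × 1/286 = 2/143.

2/143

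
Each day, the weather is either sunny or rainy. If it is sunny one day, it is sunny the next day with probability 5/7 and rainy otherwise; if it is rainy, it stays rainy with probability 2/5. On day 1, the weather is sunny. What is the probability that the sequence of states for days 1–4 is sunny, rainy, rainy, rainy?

8/175

Day 1 is given. For each transition, use the conditional probability from the current state:
P(rainy | sunny) = 2/7; P(rainy | rainy) = 2/5; P(rainy | rainy) = 2/5.
P = 2/7 × 2/5 × 2/5 = 8/175.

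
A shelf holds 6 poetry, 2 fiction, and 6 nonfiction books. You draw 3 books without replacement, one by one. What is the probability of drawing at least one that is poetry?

11/13

P(no poetry) = 8/14 × 7/13 × 6/12 = 336/2184 = 2/13.
P(at least one) = 1 − 2/13 = 11/13.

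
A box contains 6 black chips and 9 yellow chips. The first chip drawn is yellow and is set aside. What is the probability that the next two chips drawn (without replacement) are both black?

With the first chip removed, 6 black remain out of 14.
P = 6/14 × 5/13 = 30/182 = 15/91.

15/91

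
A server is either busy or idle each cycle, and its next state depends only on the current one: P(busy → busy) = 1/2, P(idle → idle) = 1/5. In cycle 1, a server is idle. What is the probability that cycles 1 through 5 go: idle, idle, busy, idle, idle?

Cycle 1 is given. For each transition, use the conditional probability from the current state:
P(idle | idle) = 1/5; P(busy | idle) = 4/5; P(idle | busy) = 1/2; P(idle | idle) = 1/5.
P = 1/5 × 4/5 × 1/2 × 1/5 = 4/250 = 2/125.

2/125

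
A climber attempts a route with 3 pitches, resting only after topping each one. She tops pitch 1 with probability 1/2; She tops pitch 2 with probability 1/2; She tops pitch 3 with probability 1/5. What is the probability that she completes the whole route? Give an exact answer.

The events are sequential, so multiply the conditional probabilities:
P = 1/2 × 1/2 × 1/5 = 1/20.

1/20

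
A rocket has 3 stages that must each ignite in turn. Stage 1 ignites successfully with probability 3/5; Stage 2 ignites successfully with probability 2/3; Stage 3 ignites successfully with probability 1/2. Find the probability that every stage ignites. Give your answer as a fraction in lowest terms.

Each stage is reached only if all earlier stages succeed, so
P = 3/5 × 2/3 × 1/2 = 6/30 = 1/5.

1/5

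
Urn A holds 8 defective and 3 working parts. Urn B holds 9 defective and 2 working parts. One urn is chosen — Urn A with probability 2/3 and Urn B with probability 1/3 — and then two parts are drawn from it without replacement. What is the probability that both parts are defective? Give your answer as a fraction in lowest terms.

From Urn A: P(both defective) = (8/11)(7/10) = 28/55.
From Urn B: P(both defective) = (9/11)(8/10) = 36/55.
Total probability = (2/3)(28/55) + (1/3)(36/55) = 92/165.

92/165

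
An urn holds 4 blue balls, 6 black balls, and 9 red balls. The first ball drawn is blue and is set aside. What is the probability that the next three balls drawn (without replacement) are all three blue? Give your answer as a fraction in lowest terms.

After the first draw, 3 of the remaining 18 balls are blue.
P = 3/18 × 2/17 × 1/16 = 6/4896 = 1/816.

1/816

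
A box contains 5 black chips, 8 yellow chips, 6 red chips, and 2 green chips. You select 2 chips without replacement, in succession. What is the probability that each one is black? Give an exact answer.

P(all black) = 5/21 × 4/20 = 20/420 = 1/21.

1/21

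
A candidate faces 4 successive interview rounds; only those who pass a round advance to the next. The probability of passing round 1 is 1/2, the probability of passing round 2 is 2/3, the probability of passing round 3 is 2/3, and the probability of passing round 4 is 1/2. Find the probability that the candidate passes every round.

Each stage is reached only if all earlier stages succeed, so
P = 1/2 × 2/3 × 2/3 × 1/2 = 4/36 = 1/9.

1/9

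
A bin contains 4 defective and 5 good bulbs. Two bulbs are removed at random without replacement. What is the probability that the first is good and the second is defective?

Chain rule:
P = 5/9 × 4/8 = 20/72 = 5/18.

5/18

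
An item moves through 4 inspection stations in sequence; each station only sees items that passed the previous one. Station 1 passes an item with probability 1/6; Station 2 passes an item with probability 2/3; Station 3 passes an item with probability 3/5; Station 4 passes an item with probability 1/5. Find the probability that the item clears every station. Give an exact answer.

1/75

Multiplying along the chain,
P = 1/6 × 2/3 × 3/5 × 1/5 = 6/450 = 1/75.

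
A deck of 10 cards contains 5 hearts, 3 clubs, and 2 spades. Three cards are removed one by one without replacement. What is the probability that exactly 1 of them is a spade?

7/15

One ordering (a spade drawn first) has probability 2/10 × 8/9 × 7/8 = 112/720 = 7/45.
There are C(3,1) = 3 such orderings, each equally likely, so P = 3 × 7/45 = 7/15.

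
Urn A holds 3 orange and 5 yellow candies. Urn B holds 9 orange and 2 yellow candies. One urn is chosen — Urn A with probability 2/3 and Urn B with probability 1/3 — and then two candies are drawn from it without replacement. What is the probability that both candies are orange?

223/770

From Urn A: P(both orange) = (3/8)(2/7) = 3/28.
From Urn B: P(both orange) = (9/11)(8/10) = 36/55.
Total probability = (2/3)(3/28) + (1/3)(36/55) = 223/770.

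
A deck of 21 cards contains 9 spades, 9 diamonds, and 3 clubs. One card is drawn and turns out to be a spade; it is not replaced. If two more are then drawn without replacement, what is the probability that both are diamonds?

18/95

After the first draw, 9 of the remaining 20 cards are diamonds.
P = 9/20 × 8/19 = 72/380 = 18/95.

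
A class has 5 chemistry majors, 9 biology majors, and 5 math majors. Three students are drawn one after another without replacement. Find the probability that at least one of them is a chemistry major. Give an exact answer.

605/969

P(no chemistry majors) = 14/19 × 13/18 × 12/17 = 2184/5814 = 364/969.
P(at least one) = 1 − 364/969 = 605/969.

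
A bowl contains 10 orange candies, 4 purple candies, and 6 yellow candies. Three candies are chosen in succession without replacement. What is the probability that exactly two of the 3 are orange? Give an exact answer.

15/38

One ordering (orange drawn first) has probability 10/20 × 9/19 × 10/18 = 900/6840 = 5/38.
There are C(3,2) = 3 such orderings, each equally likely, so P = 3 × 5/38 = 15/38.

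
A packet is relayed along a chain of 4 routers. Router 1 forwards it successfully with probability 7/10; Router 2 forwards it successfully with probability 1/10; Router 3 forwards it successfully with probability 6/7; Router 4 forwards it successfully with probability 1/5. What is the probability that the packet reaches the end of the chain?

The events are sequential, so multiply the conditional probabilities:
P = 7/10 × 1/10 × 6/7 × 1/5 = 42/3500 = 3/250.

3/250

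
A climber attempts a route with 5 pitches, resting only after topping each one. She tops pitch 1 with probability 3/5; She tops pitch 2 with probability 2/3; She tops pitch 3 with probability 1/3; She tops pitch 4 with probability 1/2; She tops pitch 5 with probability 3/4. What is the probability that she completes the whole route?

1/20

Multiplying along the chain,
P = 3/5 × 2/3 × 1/3 × 1/2 × 3/4 = 18/360 = 1/20.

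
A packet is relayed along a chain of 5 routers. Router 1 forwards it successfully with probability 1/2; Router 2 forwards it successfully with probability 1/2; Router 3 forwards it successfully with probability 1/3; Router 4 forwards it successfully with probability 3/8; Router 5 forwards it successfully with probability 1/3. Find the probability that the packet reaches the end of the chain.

1/96

Each stage is reached only if all earlier stages succeed, so
P = 1/2 × 1/2 × 1/3 × 3/8 × 1/3 = 3/288 = 1/96.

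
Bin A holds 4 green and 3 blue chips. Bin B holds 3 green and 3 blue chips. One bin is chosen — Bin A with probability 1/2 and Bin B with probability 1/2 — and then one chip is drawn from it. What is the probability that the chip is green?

15/28

From Bin A: P(green) = 4/7.
From Bin B: P(green) = 3/6.
Total probability = (1/2)(4/7) + (1/2)(3/6) = 15/28.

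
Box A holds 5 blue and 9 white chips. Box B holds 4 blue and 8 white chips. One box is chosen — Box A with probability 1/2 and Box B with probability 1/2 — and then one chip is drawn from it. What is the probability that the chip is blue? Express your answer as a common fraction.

29/84

From Box A: P(blue) = 5/14.
From Box B: P(blue) = 4/12.
Total probability = (1/2)(5/14) + (1/2)(4/12) = 29/84.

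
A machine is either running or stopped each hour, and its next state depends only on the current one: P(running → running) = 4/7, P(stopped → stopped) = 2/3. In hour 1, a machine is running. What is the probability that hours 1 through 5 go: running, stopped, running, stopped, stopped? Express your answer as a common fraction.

Hour 1 is given. For each transition, use the conditional probability from the current state:
P(stopped | running) = 3/7; P(running | stopped) = 1/3; P(stopped | running) = 3/7; P(stopped | stopped) = 2/3.
P = 3/7 × 1/3 × 3/7 × 2/3 = 18/441 = 2/49.

2/49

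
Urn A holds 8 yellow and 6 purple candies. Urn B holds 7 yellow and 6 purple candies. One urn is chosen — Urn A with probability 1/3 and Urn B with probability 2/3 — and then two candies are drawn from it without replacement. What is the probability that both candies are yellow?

From Urn A: P(both yellow) = (8/14)(7/13) = 4/13.
From Urn B: P(both yellow) = (7/13)(6/12) = 7/26.
Total probability = (1/3)(4/13) + (2/3)(7/26) = 11/39.

11/39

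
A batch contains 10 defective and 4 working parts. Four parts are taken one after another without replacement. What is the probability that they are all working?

1/1001

P = 4/14 × 3/13 × 2/12 × 1/11 = 24/24024 = 1/1001.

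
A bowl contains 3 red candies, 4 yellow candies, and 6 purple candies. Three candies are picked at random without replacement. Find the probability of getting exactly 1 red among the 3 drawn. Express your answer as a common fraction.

One ordering (red drawn first) has probability 3/13 × 10/12 × 9/11 = 270/1716 = 45/286.
There are C(3,1) = 3 such orderings, each equally likely, so P = 3 × 45/286 = 135/286.

135/286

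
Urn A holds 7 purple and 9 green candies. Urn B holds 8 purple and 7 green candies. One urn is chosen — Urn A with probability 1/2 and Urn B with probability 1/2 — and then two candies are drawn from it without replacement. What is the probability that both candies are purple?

53/240

From Urn A: P(both purple) = (7/16)(6/15) = 7/40.
From Urn B: P(both purple) = (8/15)(7/14) = 4/15.
Total probability = (1/2)(7/40) + (1/2)(4/15) = 53/240.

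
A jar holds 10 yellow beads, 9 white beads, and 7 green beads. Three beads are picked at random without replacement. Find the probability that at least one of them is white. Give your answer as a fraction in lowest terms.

P(no white) = 17/26 × 16/25 × 15/24 = 4080/15600 = 17/65.
P(at least one) = 1 − 17/65 = 48/65.

48/65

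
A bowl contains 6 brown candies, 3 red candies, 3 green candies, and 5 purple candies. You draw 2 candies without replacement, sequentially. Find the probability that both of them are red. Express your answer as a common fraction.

3/136

P(every draw is red) = 3/17 × 2/16 = 6/272 = 3/136.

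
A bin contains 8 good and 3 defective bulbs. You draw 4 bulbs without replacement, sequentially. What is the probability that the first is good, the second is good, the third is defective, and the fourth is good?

Each draw changes the counts, so multiply the conditional probabilities along the sequence:
P = 8/11 × 7/10 × 3/9 × 6/8 = 1008/7920 = 7/55.

7/55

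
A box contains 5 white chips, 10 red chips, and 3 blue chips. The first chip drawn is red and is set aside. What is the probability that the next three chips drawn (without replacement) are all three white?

After the first draw, 5 of the remaining 17 chips are white.
P = 5/17 × 4/16 × 3/15 = 60/4080 = 1/68.

1/68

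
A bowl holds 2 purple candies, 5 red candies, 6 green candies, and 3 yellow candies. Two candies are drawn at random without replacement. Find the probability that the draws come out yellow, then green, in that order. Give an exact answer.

3/40

Multiply the probability of each draw given the previous ones:
P = 3/16 × 6/15 = 18/240 = 3/40.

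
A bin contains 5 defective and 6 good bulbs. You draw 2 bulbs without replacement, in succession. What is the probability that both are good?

P = 6/11 × 5/10 = 30/110 = 3/11.

3/11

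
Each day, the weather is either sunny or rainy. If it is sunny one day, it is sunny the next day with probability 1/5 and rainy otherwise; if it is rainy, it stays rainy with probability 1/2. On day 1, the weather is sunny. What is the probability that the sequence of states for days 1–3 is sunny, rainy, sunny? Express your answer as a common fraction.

Day 1 is given. For each transition, use the conditional probability from the current state:
P(rainy | sunny) = 4/5; P(sunny | rainy) = 1/2.
P = 4/5 × 1/2 = 4/10 = 2/5.

2/5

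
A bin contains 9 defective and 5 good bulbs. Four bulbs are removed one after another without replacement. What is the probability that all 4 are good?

P(all good) = 5/14 × 4/13 × 3/12 × 2/11 = 120/24024 = 5/1001.

5/1001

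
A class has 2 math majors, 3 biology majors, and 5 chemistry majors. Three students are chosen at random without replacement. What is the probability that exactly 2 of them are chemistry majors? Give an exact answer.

5/12

One ordering (chemistry majors drawn first) has probability 5/10 × 4/9 × 5/8 = 100/720 = 5/36.
There are C(3,2) = 3 such orderings, each equally likely, so P = 3 × 5/36 = 5/12.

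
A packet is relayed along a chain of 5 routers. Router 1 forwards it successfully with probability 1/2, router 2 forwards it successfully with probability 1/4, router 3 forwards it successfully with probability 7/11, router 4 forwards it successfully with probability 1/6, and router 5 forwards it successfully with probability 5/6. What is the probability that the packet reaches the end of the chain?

Multiplying along the chain,
P = 1/2 × 1/4 × 7/11 × 1/6 × 5/6 = 35/3168.

35/3168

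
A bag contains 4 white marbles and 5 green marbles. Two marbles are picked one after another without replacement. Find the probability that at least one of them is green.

P(no green) = 4/9 × 3/8 = 12/72 = 1/6.
P(at least one) = 1 − 1/6 = 5/6.

5/6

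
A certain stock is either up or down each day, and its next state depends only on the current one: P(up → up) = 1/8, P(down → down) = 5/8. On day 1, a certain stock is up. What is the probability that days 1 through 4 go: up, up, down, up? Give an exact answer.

21/512

Day 1 is given. For each transition, use the conditional probability from the current state:
P(up | up) = 1/8; P(down | up) = 7/8; P(up | down) = 3/8.
P = 1/8 × 7/8 × 3/8 = 21/512.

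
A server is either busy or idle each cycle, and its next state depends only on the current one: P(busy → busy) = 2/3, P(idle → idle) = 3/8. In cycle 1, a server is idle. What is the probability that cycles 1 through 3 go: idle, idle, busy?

Cycle 1 is given. For each transition, use the conditional probability from the current state:
P(idle | idle) = 3/8; P(busy | idle) = 5/8.
P = 3/8 × 5/8 = 15/64.

15/64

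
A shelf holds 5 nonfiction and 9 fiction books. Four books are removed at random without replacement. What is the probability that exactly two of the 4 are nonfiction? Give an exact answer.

One ordering (nonfiction drawn first) has probability 5/14 × 4/13 × 9/12 × 8/11 = 1440/24024 = 60/1001.
There are C(4,2) = 6 such orderings, each equally likely, so P = 6 × 60/1001 = 360/1001.

360/1001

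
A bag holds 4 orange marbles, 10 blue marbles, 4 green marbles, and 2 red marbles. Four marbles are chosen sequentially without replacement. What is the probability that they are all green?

P(every draw is green) = 4/20 × 3/19 × 2/18 × 1/17 = 24/116280 = 1/4845.

1/4845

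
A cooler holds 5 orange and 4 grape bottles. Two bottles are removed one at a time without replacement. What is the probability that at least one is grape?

13/18

P(no grape) = 5/9 × 4/8 = 20/72 = 5/18.
P(at least one) = 1 − 5/18 = 13/18.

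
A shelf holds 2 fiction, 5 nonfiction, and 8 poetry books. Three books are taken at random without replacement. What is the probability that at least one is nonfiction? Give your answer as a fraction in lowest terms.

67/91

P(no nonfiction) = 10/15 × 9/14 × 8/13 = 720/2730 = 24/91.
P(at least one) = 1 − 24/91 = 67/91.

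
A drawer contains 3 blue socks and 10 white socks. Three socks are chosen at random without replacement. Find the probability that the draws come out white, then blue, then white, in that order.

Each draw changes the counts, so multiply the conditional probabilities along the sequence:
P = 10/13 × 3/12 × 9/11 = 270/1716 = 45/286.

45/286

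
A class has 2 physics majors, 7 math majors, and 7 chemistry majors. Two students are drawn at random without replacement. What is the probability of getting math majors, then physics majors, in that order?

7/120

Multiply the probability of each draw given the previous ones:
P = 7/16 × 2/15 = 14/240 = 7/120.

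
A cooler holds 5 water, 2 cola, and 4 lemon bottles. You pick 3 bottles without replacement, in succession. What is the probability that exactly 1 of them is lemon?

28/55

One ordering (lemon drawn first) has probability 4/11 × 7/10 × 6/9 = 168/990 = 28/165.
There are C(3,1) = 3 such orderings, each equally likely, so P = 3 × 28/165 = 28/55.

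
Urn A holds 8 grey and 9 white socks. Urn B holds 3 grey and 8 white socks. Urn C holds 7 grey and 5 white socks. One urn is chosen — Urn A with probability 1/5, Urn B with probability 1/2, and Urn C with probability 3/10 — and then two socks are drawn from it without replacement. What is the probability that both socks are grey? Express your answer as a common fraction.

From Urn A: P(both grey) = (8/17)(7/16) = 7/34.
From Urn B: P(both grey) = (3/11)(2/10) = 3/55.
From Urn C: P(both grey) = (7/12)(6/11) = 7/22.
Total probability = (1/5)(7/34) + (1/2)(3/55) + (3/10)(7/22) = 613/3740.

613/3740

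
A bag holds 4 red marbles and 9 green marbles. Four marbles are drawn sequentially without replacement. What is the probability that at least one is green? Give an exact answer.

P(no green) = 4/13 × 3/12 × 2/11 × 1/10 = 24/17160 = 1/715.
P(at least one) = 1 − 1/715 = 714/715.

714/715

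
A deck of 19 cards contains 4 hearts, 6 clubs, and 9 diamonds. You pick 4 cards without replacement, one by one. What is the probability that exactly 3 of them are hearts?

5/323

One ordering (hearts drawn first) has probability 4/19 × 3/18 × 2/17 × 15/16 = 360/93024 = 5/1292.
There are C(4,3) = 4 such orderings, each equally likely, so P = 4 × 5/1292 = 5/323.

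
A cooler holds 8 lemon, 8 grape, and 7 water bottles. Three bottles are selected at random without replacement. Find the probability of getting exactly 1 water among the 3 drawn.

One ordering (water drawn first) has probability 7/23 × 16/22 × 15/21 = 1680/10626 = 40/253.
There are C(3,1) = 3 such orderings, each equally likely, so P = 3 × 40/253 = 120/253.

120/253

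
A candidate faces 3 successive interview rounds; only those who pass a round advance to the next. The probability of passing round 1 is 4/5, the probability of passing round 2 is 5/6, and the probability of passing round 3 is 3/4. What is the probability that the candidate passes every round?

1/2

Each stage is reached only if all earlier stages succeed, so
P = 4/5 × 5/6 × 3/4 = 60/120 = 1/2.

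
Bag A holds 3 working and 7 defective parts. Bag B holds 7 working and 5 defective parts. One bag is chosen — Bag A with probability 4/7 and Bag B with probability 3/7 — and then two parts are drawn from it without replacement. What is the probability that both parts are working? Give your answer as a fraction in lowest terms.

403/2310

From Bag A: P(both working) = (3/10)(2/9) = 1/15.
From Bag B: P(both working) = (7/12)(6/11) = 7/22.
Total probability = (4/7)(1/15) + (3/7)(7/22) = 403/2310.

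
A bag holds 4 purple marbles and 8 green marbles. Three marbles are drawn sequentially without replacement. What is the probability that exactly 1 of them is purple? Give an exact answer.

One ordering (purple drawn first) has probability 4/12 × 8/11 × 7/10 = 224/1320 = 28/165.
There are C(3,1) = 3 such orderings, each equally likely, so P = 3 × 28/165 = 28/55.

28/55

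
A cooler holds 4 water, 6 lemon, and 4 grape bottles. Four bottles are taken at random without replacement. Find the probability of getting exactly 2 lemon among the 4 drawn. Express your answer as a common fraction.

60/143

One ordering (lemon drawn first) has probability 6/14 × 5/13 × 8/12 × 7/11 = 1680/24024 = 10/143.
There are C(4,2) = 6 such orderings, each equally likely, so P = 6 × 10/143 = 60/143.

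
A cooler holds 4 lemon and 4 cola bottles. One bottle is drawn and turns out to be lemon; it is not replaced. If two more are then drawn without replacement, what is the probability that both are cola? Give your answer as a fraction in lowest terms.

With the first bottle removed, 4 cola remain out of 7.
P = 4/7 × 3/6 = 12/42 = 2/7.

2/7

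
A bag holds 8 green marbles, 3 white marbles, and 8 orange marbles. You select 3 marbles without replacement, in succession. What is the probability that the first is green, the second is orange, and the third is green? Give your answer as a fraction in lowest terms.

224/2907

Each draw changes the counts, so multiply the conditional probabilities along the sequence:
P = 8/19 × 8/18 × 7/17 = 448/5814 = 224/2907.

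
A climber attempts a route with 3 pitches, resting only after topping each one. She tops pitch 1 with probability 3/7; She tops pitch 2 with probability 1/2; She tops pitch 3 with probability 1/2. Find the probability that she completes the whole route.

3/28

Each stage is reached only if all earlier stages succeed, so
P = 3/7 × 1/2 × 1/2 = 3/28.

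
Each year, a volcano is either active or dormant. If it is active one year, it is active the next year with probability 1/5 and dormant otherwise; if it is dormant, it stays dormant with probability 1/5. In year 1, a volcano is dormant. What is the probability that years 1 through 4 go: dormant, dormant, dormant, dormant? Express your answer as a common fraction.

Year 1 is given. For each transition, use the conditional probability from the current state:
P(dormant | dormant) = 1/5; P(dormant | dormant) = 1/5; P(dormant | dormant) = 1/5.
P = 1/5 × 1/5 × 1/5 = 1/125.

1/125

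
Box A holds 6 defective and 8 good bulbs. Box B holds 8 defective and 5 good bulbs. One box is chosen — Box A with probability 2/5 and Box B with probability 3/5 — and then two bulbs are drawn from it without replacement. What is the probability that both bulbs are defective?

From Box A: P(both defective) = (6/14)(5/13) = 15/91.
From Box B: P(both defective) = (8/13)(7/12) = 14/39.
Total probability = (2/5)(15/91) + (3/5)(14/39) = 128/455.

128/455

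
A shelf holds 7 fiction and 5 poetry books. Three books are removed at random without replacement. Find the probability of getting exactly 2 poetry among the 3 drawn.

7/22

One ordering (poetry drawn first) has probability 5/12 × 4/11 × 7/10 = 140/1320 = 7/66.
There are C(3,2) = 3 such orderings, each equally likely, so P = 3 × 7/66 = 7/22.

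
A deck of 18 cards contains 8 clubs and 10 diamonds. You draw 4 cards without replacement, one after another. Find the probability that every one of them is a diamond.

7/102

P = 10/18 × 9/17 × 8/16 × 7/15 = 5040/73440 = 7/102.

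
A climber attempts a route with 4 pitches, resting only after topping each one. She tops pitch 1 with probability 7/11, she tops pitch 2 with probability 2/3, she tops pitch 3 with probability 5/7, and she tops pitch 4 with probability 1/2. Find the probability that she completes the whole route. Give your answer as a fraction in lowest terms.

The events are sequential, so multiply the conditional probabilities:
P = 7/11 × 2/3 × 5/7 × 1/2 = 70/462 = 5/33.

5/33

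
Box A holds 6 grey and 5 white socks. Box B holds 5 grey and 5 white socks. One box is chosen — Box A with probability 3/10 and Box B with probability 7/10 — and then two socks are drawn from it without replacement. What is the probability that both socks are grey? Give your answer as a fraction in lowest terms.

47/198

From Box A: P(both grey) = (6/11)(5/10) = 3/11.
From Box B: P(both grey) = (5/10)(4/9) = 2/9.
Total probability = (3/10)(3/11) + (7/10)(2/9) = 47/198.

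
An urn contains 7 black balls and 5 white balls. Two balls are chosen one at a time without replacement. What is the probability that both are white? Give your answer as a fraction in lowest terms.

5/33

P(all white) = 5/12 × 4/11 = 20/132 = 5/33.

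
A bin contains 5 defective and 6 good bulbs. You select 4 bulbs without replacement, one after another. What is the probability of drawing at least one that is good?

65/66

P(no good) = 5/11 × 4/10 × 3/9 × 2/8 = 120/7920 = 1/66.
P(at least one) = 1 − 1/66 = 65/66.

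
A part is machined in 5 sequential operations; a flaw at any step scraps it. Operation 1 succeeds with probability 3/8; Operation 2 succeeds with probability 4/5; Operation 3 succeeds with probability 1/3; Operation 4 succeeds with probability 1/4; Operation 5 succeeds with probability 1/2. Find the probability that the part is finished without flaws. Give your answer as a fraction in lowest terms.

1/80

The events are sequential, so multiply the conditional probabilities:
P = 3/8 × 4/5 × 1/3 × 1/4 × 1/2 = 12/960 = 1/80.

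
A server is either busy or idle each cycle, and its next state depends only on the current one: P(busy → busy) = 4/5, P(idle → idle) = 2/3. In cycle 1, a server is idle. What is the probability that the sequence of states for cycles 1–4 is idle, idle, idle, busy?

4/27

Cycle 1 is given. For each transition, use the conditional probability from the current state:
P(idle | idle) = 2/3; P(idle | idle) = 2/3; P(busy | idle) = 1/3.
P = 2/3 × 2/3 × 1/3 = 4/27.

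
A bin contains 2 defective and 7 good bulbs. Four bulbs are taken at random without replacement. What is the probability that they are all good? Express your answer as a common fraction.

5/18

P = 7/9 × 6/8 × 5/7 × 4/6 = 840/3024 = 5/18.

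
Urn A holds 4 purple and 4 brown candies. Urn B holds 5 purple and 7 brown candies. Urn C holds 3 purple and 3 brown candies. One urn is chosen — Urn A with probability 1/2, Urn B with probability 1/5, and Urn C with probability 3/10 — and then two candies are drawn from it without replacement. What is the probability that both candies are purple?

From Urn A: P(both purple) = (4/8)(3/7) = 3/14.
From Urn B: P(both purple) = (5/12)(4/11) = 5/33.
From Urn C: P(both purple) = (3/6)(2/5) = 1/5.
Total probability = (1/2)(3/14) + (1/5)(5/33) + (3/10)(1/5) = 4561/23100.

4561/23100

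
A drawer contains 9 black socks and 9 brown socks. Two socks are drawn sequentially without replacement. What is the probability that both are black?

P(all black) = 9/18 × 8/17 = 72/306 = 4/17.

4/17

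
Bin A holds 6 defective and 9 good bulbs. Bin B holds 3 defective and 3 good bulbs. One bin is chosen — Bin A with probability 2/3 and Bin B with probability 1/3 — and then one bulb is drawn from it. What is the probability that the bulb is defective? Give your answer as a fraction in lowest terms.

From Bin A: P(defective) = 6/15.
From Bin B: P(defective) = 3/6.
Total probability = (2/3)(6/15) + (1/3)(3/6) = 13/30.

13/30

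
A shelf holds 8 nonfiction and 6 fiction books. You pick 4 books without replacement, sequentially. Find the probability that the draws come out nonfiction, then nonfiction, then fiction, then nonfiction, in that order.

Each draw changes the counts, so multiply the conditional probabilities along the sequence:
P = 8/14 × 7/13 × 6/12 × 6/11 = 2016/24024 = 12/143.

12/143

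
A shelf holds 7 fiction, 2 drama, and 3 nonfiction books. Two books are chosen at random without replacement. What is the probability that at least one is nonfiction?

5/11

P(no nonfiction) = 9/12 × 8/11 = 72/132 = 6/11.
P(at least one) = 1 − 6/11 = 5/11.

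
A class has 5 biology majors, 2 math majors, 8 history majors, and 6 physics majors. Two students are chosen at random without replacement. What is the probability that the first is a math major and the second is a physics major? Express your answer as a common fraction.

Each draw changes the counts, so multiply the conditional probabilities along the sequence:
P = 2/21 × 6/20 = 12/420 = 1/35.

1/35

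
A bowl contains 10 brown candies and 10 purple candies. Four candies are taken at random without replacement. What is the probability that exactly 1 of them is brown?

80/323

One ordering (brown drawn first) has probability 10/20 × 10/19 × 9/18 × 8/17 = 7200/116280 = 20/323.
There are C(4,1) = 4 such orderings, each equally likely, so P = 4 × 20/323 = 80/323.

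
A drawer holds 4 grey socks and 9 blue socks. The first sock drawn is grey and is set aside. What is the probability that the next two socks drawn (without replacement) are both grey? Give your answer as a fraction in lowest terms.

With the first sock removed, 3 grey remain out of 12.
P = 3/12 × 2/11 = 6/132 = 1/22.

1/22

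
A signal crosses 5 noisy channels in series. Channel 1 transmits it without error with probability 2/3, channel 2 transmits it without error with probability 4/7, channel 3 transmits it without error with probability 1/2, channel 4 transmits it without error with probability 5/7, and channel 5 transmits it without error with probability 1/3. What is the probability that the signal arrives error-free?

20/441

Each stage is reached only if all earlier stages succeed, so
P = 2/3 × 4/7 × 1/2 × 5/7 × 1/3 = 40/882 = 20/441.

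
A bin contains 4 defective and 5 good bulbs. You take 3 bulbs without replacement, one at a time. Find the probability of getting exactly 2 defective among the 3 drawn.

One ordering (defective drawn first) has probability 4/9 × 3/8 × 5/7 = 60/504 = 5/42.
There are C(3,2) = 3 such orderings, each equally likely, so P = 3 × 5/42 = 5/14.

5/14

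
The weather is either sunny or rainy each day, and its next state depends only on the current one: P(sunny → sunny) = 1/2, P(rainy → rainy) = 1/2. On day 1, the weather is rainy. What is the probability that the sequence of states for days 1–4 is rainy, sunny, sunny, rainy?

Day 1 is given. For each transition, use the conditional probability from the current state:
P(sunny | rainy) = 1/2; P(sunny | sunny) = 1/2; P(rainy | sunny) = 1/2.
P = 1/2 × 1/2 × 1/2 = 1/8.

1/8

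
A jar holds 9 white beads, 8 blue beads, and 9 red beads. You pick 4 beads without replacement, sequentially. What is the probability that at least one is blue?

P(no blue) = 18/26 × 17/25 × 16/24 × 15/23 = 73440/358800 = 306/1495.
P(at least one) = 1 − 306/1495 = 1189/1495.

1189/1495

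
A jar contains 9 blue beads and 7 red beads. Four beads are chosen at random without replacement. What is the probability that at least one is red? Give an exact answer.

P(no red) = 9/16 × 8/15 × 7/14 × 6/13 = 3024/43680 = 9/130.
P(at least one) = 1 − 9/130 = 121/130.

121/130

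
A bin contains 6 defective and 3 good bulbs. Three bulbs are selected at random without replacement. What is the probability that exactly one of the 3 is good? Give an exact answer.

One ordering (good drawn first) has probability 3/9 × 6/8 × 5/7 = 90/504 = 5/28.
There are C(3,1) = 3 such orderings, each equally likely, so P = 3 × 5/28 = 15/28.

15/28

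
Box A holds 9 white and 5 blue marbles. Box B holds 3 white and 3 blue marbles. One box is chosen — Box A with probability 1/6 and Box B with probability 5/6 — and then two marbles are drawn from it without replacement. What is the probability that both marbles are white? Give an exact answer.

127/546

From Box A: P(both white) = (9/14)(8/13) = 36/91.
From Box B: P(both white) = (3/6)(2/5) = 1/5.
Total probability = (1/6)(36/91) + (5/6)(1/5) = 127/546.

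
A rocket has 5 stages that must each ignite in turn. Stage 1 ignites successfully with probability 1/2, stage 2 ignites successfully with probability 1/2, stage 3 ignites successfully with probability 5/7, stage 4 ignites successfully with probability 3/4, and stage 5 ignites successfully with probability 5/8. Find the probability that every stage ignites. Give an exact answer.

75/896

Each stage is reached only if all earlier stages succeed, so
P = 1/2 × 1/2 × 5/7 × 3/4 × 5/8 = 75/896.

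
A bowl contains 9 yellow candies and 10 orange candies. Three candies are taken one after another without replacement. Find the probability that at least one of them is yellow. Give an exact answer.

P(no yellow) = 10/19 × 9/18 × 8/17 = 720/5814 = 40/323.
P(at least one) = 1 − 40/323 = 283/323.

283/323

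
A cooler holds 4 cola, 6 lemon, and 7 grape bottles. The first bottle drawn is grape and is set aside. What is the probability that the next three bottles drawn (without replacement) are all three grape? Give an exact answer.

1/28

With the first bottle removed, 6 grape remain out of 16.
P = 6/16 × 5/15 × 4/14 = 120/3360 = 1/28.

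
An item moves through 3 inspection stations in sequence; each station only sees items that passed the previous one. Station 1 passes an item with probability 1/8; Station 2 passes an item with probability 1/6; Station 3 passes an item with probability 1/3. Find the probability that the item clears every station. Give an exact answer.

Multiplying along the chain,
P = 1/8 × 1/6 × 1/3 = 1/144.

1/144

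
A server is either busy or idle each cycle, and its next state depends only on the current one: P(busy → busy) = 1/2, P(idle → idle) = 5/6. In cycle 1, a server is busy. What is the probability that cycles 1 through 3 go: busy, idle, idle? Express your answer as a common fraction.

Cycle 1 is given. For each transition, use the conditional probability from the current state:
P(idle | busy) = 1/2; P(idle | idle) = 5/6.
P = 1/2 × 5/6 = 5/12.

5/12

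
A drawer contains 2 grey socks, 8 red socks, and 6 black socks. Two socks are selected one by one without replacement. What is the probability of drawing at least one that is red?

23/30

P(no red) = 8/16 × 7/15 = 56/240 = 7/30.
P(at least one) = 1 − 7/30 = 23/30.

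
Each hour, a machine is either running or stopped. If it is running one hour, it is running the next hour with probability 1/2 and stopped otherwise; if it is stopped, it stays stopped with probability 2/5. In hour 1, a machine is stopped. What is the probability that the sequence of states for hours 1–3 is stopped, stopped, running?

6/25

Hour 1 is given. For each transition, use the conditional probability from the current state:
P(stopped | stopped) = 2/5; P(running | stopped) = 3/5.
P = 2/5 × 3/5 = 6/25.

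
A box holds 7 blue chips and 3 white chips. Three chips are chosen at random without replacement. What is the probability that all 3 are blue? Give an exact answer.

P(all blue) = 7/10 × 6/9 × 5/8 = 210/720 = 7/24.

7/24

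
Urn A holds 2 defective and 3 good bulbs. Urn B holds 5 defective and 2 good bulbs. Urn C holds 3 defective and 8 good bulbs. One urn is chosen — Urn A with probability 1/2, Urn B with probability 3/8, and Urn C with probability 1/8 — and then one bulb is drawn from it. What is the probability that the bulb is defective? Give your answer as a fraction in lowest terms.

From Urn A: P(defective) = 2/5.
From Urn B: P(defective) = 5/7.
From Urn C: P(defective) = 3/11.
Total probability = (1/2)(2/5) + (3/8)(5/7) + (1/8)(3/11) = 773/1540.

773/1540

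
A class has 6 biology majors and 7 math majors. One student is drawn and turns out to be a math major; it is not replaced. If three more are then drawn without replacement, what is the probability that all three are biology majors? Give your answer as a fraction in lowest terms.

After the first draw, 6 of the remaining 12 students are biology majors.
P = 6/12 × 5/11 × 4/10 = 120/1320 = 1/11.

1/11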